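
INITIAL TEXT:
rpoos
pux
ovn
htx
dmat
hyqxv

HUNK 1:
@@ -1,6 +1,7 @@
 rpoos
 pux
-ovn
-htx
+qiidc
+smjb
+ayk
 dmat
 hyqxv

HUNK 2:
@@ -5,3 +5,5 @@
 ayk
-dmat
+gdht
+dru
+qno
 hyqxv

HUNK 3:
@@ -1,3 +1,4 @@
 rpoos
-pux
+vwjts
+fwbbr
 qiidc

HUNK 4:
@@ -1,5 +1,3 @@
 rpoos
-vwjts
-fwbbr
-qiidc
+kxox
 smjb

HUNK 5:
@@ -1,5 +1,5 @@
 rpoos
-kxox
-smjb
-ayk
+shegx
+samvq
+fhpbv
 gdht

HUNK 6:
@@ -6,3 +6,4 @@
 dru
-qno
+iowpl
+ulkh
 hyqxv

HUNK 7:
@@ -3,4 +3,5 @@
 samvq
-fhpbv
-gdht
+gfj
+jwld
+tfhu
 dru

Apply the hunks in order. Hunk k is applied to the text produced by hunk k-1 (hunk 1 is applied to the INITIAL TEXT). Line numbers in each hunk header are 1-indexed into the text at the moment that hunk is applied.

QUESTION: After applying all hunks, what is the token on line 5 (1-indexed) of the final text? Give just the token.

Hunk 1: at line 1 remove [ovn,htx] add [qiidc,smjb,ayk] -> 7 lines: rpoos pux qiidc smjb ayk dmat hyqxv
Hunk 2: at line 5 remove [dmat] add [gdht,dru,qno] -> 9 lines: rpoos pux qiidc smjb ayk gdht dru qno hyqxv
Hunk 3: at line 1 remove [pux] add [vwjts,fwbbr] -> 10 lines: rpoos vwjts fwbbr qiidc smjb ayk gdht dru qno hyqxv
Hunk 4: at line 1 remove [vwjts,fwbbr,qiidc] add [kxox] -> 8 lines: rpoos kxox smjb ayk gdht dru qno hyqxv
Hunk 5: at line 1 remove [kxox,smjb,ayk] add [shegx,samvq,fhpbv] -> 8 lines: rpoos shegx samvq fhpbv gdht dru qno hyqxv
Hunk 6: at line 6 remove [qno] add [iowpl,ulkh] -> 9 lines: rpoos shegx samvq fhpbv gdht dru iowpl ulkh hyqxv
Hunk 7: at line 3 remove [fhpbv,gdht] add [gfj,jwld,tfhu] -> 10 lines: rpoos shegx samvq gfj jwld tfhu dru iowpl ulkh hyqxv
Final line 5: jwld

Answer: jwld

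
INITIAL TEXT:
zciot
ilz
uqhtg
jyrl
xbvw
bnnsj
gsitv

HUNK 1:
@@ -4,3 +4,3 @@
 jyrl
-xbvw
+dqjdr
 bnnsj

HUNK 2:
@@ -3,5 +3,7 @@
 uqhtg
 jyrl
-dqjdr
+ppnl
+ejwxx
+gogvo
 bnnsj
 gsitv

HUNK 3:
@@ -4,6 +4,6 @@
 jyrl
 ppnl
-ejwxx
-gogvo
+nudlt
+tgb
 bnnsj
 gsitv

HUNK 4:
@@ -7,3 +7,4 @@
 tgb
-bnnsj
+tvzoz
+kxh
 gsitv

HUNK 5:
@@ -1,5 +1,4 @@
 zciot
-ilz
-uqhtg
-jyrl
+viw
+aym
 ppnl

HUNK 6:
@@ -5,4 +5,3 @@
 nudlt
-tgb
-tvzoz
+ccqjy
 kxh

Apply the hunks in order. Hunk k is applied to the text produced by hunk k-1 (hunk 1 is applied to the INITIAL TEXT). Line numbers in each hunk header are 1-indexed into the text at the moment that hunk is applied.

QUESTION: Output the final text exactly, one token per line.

Hunk 1: at line 4 remove [xbvw] add [dqjdr] -> 7 lines: zciot ilz uqhtg jyrl dqjdr bnnsj gsitv
Hunk 2: at line 3 remove [dqjdr] add [ppnl,ejwxx,gogvo] -> 9 lines: zciot ilz uqhtg jyrl ppnl ejwxx gogvo bnnsj gsitv
Hunk 3: at line 4 remove [ejwxx,gogvo] add [nudlt,tgb] -> 9 lines: zciot ilz uqhtg jyrl ppnl nudlt tgb bnnsj gsitv
Hunk 4: at line 7 remove [bnnsj] add [tvzoz,kxh] -> 10 lines: zciot ilz uqhtg jyrl ppnl nudlt tgb tvzoz kxh gsitv
Hunk 5: at line 1 remove [ilz,uqhtg,jyrl] add [viw,aym] -> 9 lines: zciot viw aym ppnl nudlt tgb tvzoz kxh gsitv
Hunk 6: at line 5 remove [tgb,tvzoz] add [ccqjy] -> 8 lines: zciot viw aym ppnl nudlt ccqjy kxh gsitv

Answer: zciot
viw
aym
ppnl
nudlt
ccqjy
kxh
gsitv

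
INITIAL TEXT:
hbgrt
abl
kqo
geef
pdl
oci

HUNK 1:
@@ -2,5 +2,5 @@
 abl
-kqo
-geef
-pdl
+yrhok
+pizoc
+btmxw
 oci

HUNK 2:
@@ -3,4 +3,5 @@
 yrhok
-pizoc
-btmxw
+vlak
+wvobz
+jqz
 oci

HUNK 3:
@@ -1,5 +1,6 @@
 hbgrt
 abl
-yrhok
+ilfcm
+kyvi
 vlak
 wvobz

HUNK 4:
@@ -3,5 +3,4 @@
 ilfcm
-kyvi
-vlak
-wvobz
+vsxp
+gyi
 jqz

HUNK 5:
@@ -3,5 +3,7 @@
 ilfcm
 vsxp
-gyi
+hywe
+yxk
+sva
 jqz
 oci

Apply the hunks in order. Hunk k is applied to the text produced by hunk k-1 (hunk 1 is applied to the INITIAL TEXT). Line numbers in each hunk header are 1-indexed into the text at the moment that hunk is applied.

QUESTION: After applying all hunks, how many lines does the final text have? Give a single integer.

Hunk 1: at line 2 remove [kqo,geef,pdl] add [yrhok,pizoc,btmxw] -> 6 lines: hbgrt abl yrhok pizoc btmxw oci
Hunk 2: at line 3 remove [pizoc,btmxw] add [vlak,wvobz,jqz] -> 7 lines: hbgrt abl yrhok vlak wvobz jqz oci
Hunk 3: at line 1 remove [yrhok] add [ilfcm,kyvi] -> 8 lines: hbgrt abl ilfcm kyvi vlak wvobz jqz oci
Hunk 4: at line 3 remove [kyvi,vlak,wvobz] add [vsxp,gyi] -> 7 lines: hbgrt abl ilfcm vsxp gyi jqz oci
Hunk 5: at line 3 remove [gyi] add [hywe,yxk,sva] -> 9 lines: hbgrt abl ilfcm vsxp hywe yxk sva jqz oci
Final line count: 9

Answer: 9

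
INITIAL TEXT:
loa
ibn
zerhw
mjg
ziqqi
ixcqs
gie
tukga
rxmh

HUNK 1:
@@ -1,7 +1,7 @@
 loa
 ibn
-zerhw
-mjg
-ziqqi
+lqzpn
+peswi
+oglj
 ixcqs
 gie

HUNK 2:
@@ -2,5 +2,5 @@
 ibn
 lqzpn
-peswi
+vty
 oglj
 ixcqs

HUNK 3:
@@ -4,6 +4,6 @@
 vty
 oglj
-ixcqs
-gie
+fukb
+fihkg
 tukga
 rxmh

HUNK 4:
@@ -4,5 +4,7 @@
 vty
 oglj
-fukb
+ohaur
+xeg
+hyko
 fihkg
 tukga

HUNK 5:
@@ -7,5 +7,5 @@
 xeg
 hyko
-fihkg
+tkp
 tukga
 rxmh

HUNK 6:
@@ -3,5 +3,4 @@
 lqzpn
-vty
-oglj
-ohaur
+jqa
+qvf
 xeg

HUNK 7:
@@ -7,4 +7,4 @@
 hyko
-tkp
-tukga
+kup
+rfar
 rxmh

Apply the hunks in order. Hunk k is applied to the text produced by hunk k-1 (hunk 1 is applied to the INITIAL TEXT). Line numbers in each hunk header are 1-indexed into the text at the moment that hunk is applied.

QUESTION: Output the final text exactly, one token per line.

Answer: loa
ibn
lqzpn
jqa
qvf
xeg
hyko
kup
rfar
rxmh

Derivation:
Hunk 1: at line 1 remove [zerhw,mjg,ziqqi] add [lqzpn,peswi,oglj] -> 9 lines: loa ibn lqzpn peswi oglj ixcqs gie tukga rxmh
Hunk 2: at line 2 remove [peswi] add [vty] -> 9 lines: loa ibn lqzpn vty oglj ixcqs gie tukga rxmh
Hunk 3: at line 4 remove [ixcqs,gie] add [fukb,fihkg] -> 9 lines: loa ibn lqzpn vty oglj fukb fihkg tukga rxmh
Hunk 4: at line 4 remove [fukb] add [ohaur,xeg,hyko] -> 11 lines: loa ibn lqzpn vty oglj ohaur xeg hyko fihkg tukga rxmh
Hunk 5: at line 7 remove [fihkg] add [tkp] -> 11 lines: loa ibn lqzpn vty oglj ohaur xeg hyko tkp tukga rxmh
Hunk 6: at line 3 remove [vty,oglj,ohaur] add [jqa,qvf] -> 10 lines: loa ibn lqzpn jqa qvf xeg hyko tkp tukga rxmh
Hunk 7: at line 7 remove [tkp,tukga] add [kup,rfar] -> 10 lines: loa ibn lqzpn jqa qvf xeg hyko kup rfar rxmh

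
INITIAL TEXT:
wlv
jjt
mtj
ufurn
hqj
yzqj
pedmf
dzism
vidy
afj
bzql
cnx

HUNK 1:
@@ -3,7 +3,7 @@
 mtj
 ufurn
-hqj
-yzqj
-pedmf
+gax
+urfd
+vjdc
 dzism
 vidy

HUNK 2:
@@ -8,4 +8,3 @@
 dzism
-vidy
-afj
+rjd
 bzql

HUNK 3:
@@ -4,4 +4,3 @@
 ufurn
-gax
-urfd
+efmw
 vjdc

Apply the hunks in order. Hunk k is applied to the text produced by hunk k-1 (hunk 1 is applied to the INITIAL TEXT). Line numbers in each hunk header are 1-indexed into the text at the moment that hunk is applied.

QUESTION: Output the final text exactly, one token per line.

Answer: wlv
jjt
mtj
ufurn
efmw
vjdc
dzism
rjd
bzql
cnx

Derivation:
Hunk 1: at line 3 remove [hqj,yzqj,pedmf] add [gax,urfd,vjdc] -> 12 lines: wlv jjt mtj ufurn gax urfd vjdc dzism vidy afj bzql cnx
Hunk 2: at line 8 remove [vidy,afj] add [rjd] -> 11 lines: wlv jjt mtj ufurn gax urfd vjdc dzism rjd bzql cnx
Hunk 3: at line 4 remove [gax,urfd] add [efmw] -> 10 lines: wlv jjt mtj ufurn efmw vjdc dzism rjd bzql cnx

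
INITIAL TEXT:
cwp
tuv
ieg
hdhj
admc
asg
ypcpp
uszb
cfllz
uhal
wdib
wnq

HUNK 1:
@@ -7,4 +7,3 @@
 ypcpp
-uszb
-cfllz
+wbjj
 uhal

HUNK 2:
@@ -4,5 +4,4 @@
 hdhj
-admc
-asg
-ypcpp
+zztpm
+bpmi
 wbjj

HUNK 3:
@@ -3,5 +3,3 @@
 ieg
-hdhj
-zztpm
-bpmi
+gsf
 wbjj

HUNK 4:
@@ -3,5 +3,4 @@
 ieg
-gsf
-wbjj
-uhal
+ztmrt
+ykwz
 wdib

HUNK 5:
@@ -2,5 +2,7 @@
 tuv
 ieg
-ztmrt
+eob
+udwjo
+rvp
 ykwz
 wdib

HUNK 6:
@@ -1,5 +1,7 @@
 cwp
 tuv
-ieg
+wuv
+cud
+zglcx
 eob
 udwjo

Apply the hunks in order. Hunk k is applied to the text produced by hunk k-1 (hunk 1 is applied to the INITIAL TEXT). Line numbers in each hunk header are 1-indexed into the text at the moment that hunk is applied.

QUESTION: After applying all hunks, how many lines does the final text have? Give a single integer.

Answer: 11

Derivation:
Hunk 1: at line 7 remove [uszb,cfllz] add [wbjj] -> 11 lines: cwp tuv ieg hdhj admc asg ypcpp wbjj uhal wdib wnq
Hunk 2: at line 4 remove [admc,asg,ypcpp] add [zztpm,bpmi] -> 10 lines: cwp tuv ieg hdhj zztpm bpmi wbjj uhal wdib wnq
Hunk 3: at line 3 remove [hdhj,zztpm,bpmi] add [gsf] -> 8 lines: cwp tuv ieg gsf wbjj uhal wdib wnq
Hunk 4: at line 3 remove [gsf,wbjj,uhal] add [ztmrt,ykwz] -> 7 lines: cwp tuv ieg ztmrt ykwz wdib wnq
Hunk 5: at line 2 remove [ztmrt] add [eob,udwjo,rvp] -> 9 lines: cwp tuv ieg eob udwjo rvp ykwz wdib wnq
Hunk 6: at line 1 remove [ieg] add [wuv,cud,zglcx] -> 11 lines: cwp tuv wuv cud zglcx eob udwjo rvp ykwz wdib wnq
Final line count: 11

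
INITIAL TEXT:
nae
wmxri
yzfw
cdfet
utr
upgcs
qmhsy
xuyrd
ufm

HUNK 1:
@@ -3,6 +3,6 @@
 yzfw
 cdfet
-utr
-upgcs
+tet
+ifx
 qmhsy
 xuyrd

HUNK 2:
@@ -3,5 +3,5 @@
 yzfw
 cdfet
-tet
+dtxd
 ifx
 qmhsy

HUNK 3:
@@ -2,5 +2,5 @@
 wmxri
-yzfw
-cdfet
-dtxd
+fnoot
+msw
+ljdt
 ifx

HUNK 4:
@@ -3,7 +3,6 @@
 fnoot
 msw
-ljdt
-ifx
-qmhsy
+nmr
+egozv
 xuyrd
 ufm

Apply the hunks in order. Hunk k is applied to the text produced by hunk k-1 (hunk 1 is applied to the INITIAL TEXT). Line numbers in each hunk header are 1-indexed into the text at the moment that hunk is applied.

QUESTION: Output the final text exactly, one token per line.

Hunk 1: at line 3 remove [utr,upgcs] add [tet,ifx] -> 9 lines: nae wmxri yzfw cdfet tet ifx qmhsy xuyrd ufm
Hunk 2: at line 3 remove [tet] add [dtxd] -> 9 lines: nae wmxri yzfw cdfet dtxd ifx qmhsy xuyrd ufm
Hunk 3: at line 2 remove [yzfw,cdfet,dtxd] add [fnoot,msw,ljdt] -> 9 lines: nae wmxri fnoot msw ljdt ifx qmhsy xuyrd ufm
Hunk 4: at line 3 remove [ljdt,ifx,qmhsy] add [nmr,egozv] -> 8 lines: nae wmxri fnoot msw nmr egozv xuyrd ufm

Answer: nae
wmxri
fnoot
msw
nmr
egozv
xuyrd
ufm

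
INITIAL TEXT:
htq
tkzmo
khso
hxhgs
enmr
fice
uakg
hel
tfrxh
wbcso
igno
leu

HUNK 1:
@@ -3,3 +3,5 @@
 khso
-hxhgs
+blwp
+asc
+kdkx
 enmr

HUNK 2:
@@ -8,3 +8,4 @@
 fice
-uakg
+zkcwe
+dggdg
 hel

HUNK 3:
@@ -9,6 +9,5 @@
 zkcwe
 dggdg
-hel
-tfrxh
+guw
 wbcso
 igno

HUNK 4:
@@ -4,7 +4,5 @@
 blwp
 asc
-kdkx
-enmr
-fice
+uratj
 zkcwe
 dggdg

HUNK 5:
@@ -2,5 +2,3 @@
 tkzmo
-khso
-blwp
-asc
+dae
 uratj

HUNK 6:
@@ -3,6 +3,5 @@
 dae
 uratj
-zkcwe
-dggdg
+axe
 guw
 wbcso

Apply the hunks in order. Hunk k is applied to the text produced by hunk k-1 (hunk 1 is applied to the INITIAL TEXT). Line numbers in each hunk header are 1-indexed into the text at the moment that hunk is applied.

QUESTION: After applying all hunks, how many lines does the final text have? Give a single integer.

Answer: 9

Derivation:
Hunk 1: at line 3 remove [hxhgs] add [blwp,asc,kdkx] -> 14 lines: htq tkzmo khso blwp asc kdkx enmr fice uakg hel tfrxh wbcso igno leu
Hunk 2: at line 8 remove [uakg] add [zkcwe,dggdg] -> 15 lines: htq tkzmo khso blwp asc kdkx enmr fice zkcwe dggdg hel tfrxh wbcso igno leu
Hunk 3: at line 9 remove [hel,tfrxh] add [guw] -> 14 lines: htq tkzmo khso blwp asc kdkx enmr fice zkcwe dggdg guw wbcso igno leu
Hunk 4: at line 4 remove [kdkx,enmr,fice] add [uratj] -> 12 lines: htq tkzmo khso blwp asc uratj zkcwe dggdg guw wbcso igno leu
Hunk 5: at line 2 remove [khso,blwp,asc] add [dae] -> 10 lines: htq tkzmo dae uratj zkcwe dggdg guw wbcso igno leu
Hunk 6: at line 3 remove [zkcwe,dggdg] add [axe] -> 9 lines: htq tkzmo dae uratj axe guw wbcso igno leu
Final line count: 9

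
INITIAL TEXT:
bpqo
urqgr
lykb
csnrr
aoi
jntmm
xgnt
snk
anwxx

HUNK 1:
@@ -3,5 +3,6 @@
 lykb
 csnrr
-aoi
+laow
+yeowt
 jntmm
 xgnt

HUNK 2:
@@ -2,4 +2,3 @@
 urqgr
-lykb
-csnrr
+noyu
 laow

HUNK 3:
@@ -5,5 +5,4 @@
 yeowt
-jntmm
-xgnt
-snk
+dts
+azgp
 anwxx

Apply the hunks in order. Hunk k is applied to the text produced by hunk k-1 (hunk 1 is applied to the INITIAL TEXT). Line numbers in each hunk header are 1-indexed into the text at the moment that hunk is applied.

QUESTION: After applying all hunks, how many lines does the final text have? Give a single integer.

Hunk 1: at line 3 remove [aoi] add [laow,yeowt] -> 10 lines: bpqo urqgr lykb csnrr laow yeowt jntmm xgnt snk anwxx
Hunk 2: at line 2 remove [lykb,csnrr] add [noyu] -> 9 lines: bpqo urqgr noyu laow yeowt jntmm xgnt snk anwxx
Hunk 3: at line 5 remove [jntmm,xgnt,snk] add [dts,azgp] -> 8 lines: bpqo urqgr noyu laow yeowt dts azgp anwxx
Final line count: 8

Answer: 8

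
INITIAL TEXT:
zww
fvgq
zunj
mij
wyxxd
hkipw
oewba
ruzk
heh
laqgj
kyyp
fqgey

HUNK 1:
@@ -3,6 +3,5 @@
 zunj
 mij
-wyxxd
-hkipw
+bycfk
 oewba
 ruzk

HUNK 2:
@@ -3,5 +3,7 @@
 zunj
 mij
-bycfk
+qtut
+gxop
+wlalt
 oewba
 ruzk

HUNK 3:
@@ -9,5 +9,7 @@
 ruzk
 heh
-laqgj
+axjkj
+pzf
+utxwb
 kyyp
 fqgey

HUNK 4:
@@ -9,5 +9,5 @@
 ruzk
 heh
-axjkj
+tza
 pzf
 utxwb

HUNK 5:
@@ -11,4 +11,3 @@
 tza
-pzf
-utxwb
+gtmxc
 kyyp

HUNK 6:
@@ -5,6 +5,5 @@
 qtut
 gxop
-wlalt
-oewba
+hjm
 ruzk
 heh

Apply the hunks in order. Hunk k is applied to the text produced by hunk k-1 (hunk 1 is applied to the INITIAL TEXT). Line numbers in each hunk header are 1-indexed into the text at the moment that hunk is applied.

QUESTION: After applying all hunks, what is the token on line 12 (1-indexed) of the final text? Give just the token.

Hunk 1: at line 3 remove [wyxxd,hkipw] add [bycfk] -> 11 lines: zww fvgq zunj mij bycfk oewba ruzk heh laqgj kyyp fqgey
Hunk 2: at line 3 remove [bycfk] add [qtut,gxop,wlalt] -> 13 lines: zww fvgq zunj mij qtut gxop wlalt oewba ruzk heh laqgj kyyp fqgey
Hunk 3: at line 9 remove [laqgj] add [axjkj,pzf,utxwb] -> 15 lines: zww fvgq zunj mij qtut gxop wlalt oewba ruzk heh axjkj pzf utxwb kyyp fqgey
Hunk 4: at line 9 remove [axjkj] add [tza] -> 15 lines: zww fvgq zunj mij qtut gxop wlalt oewba ruzk heh tza pzf utxwb kyyp fqgey
Hunk 5: at line 11 remove [pzf,utxwb] add [gtmxc] -> 14 lines: zww fvgq zunj mij qtut gxop wlalt oewba ruzk heh tza gtmxc kyyp fqgey
Hunk 6: at line 5 remove [wlalt,oewba] add [hjm] -> 13 lines: zww fvgq zunj mij qtut gxop hjm ruzk heh tza gtmxc kyyp fqgey
Final line 12: kyyp

Answer: kyyp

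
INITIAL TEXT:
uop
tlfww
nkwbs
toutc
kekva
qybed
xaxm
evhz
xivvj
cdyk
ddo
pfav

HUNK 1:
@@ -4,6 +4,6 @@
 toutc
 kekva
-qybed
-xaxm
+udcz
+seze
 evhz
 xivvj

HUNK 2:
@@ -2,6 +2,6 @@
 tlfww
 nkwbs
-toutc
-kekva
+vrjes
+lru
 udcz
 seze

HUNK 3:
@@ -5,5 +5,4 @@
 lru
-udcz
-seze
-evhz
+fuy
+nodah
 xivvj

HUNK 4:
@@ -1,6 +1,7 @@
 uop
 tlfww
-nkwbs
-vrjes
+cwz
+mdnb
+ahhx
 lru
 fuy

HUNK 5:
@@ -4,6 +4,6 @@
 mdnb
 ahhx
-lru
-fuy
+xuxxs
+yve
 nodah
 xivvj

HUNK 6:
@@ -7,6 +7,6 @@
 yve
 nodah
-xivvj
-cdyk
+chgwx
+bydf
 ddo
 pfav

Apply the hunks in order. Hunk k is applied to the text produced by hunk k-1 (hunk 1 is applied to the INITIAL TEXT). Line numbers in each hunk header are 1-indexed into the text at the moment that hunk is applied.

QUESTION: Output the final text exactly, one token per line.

Hunk 1: at line 4 remove [qybed,xaxm] add [udcz,seze] -> 12 lines: uop tlfww nkwbs toutc kekva udcz seze evhz xivvj cdyk ddo pfav
Hunk 2: at line 2 remove [toutc,kekva] add [vrjes,lru] -> 12 lines: uop tlfww nkwbs vrjes lru udcz seze evhz xivvj cdyk ddo pfav
Hunk 3: at line 5 remove [udcz,seze,evhz] add [fuy,nodah] -> 11 lines: uop tlfww nkwbs vrjes lru fuy nodah xivvj cdyk ddo pfav
Hunk 4: at line 1 remove [nkwbs,vrjes] add [cwz,mdnb,ahhx] -> 12 lines: uop tlfww cwz mdnb ahhx lru fuy nodah xivvj cdyk ddo pfav
Hunk 5: at line 4 remove [lru,fuy] add [xuxxs,yve] -> 12 lines: uop tlfww cwz mdnb ahhx xuxxs yve nodah xivvj cdyk ddo pfav
Hunk 6: at line 7 remove [xivvj,cdyk] add [chgwx,bydf] -> 12 lines: uop tlfww cwz mdnb ahhx xuxxs yve nodah chgwx bydf ddo pfav

Answer: uop
tlfww
cwz
mdnb
ahhx
xuxxs
yve
nodah
chgwx
bydf
ddo
pfav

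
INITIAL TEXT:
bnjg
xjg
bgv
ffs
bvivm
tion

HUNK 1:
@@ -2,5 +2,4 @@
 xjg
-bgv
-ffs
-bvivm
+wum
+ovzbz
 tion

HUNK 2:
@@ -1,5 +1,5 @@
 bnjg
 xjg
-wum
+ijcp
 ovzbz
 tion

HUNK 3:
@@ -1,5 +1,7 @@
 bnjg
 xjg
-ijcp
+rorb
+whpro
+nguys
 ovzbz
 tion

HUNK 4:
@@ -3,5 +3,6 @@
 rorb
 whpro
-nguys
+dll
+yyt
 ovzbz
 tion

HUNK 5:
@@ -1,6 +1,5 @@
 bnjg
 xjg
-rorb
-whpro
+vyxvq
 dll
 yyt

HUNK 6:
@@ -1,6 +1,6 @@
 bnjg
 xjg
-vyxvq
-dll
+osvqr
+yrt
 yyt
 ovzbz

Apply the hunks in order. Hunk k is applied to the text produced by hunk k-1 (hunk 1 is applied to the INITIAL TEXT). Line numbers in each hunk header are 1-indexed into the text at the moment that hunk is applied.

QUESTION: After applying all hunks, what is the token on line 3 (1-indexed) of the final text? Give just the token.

Answer: osvqr

Derivation:
Hunk 1: at line 2 remove [bgv,ffs,bvivm] add [wum,ovzbz] -> 5 lines: bnjg xjg wum ovzbz tion
Hunk 2: at line 1 remove [wum] add [ijcp] -> 5 lines: bnjg xjg ijcp ovzbz tion
Hunk 3: at line 1 remove [ijcp] add [rorb,whpro,nguys] -> 7 lines: bnjg xjg rorb whpro nguys ovzbz tion
Hunk 4: at line 3 remove [nguys] add [dll,yyt] -> 8 lines: bnjg xjg rorb whpro dll yyt ovzbz tion
Hunk 5: at line 1 remove [rorb,whpro] add [vyxvq] -> 7 lines: bnjg xjg vyxvq dll yyt ovzbz tion
Hunk 6: at line 1 remove [vyxvq,dll] add [osvqr,yrt] -> 7 lines: bnjg xjg osvqr yrt yyt ovzbz tion
Final line 3: osvqr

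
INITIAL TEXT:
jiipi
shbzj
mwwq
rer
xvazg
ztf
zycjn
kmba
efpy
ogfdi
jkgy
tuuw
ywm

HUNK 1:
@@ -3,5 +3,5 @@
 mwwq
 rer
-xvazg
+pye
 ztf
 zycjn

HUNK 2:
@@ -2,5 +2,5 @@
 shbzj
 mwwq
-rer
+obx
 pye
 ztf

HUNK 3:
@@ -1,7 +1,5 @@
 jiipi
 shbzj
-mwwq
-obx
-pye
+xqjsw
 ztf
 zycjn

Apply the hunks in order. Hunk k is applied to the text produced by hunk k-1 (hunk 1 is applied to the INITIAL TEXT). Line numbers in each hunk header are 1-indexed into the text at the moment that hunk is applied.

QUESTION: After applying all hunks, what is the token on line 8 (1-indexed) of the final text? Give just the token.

Answer: ogfdi

Derivation:
Hunk 1: at line 3 remove [xvazg] add [pye] -> 13 lines: jiipi shbzj mwwq rer pye ztf zycjn kmba efpy ogfdi jkgy tuuw ywm
Hunk 2: at line 2 remove [rer] add [obx] -> 13 lines: jiipi shbzj mwwq obx pye ztf zycjn kmba efpy ogfdi jkgy tuuw ywm
Hunk 3: at line 1 remove [mwwq,obx,pye] add [xqjsw] -> 11 lines: jiipi shbzj xqjsw ztf zycjn kmba efpy ogfdi jkgy tuuw ywm
Final line 8: ogfdi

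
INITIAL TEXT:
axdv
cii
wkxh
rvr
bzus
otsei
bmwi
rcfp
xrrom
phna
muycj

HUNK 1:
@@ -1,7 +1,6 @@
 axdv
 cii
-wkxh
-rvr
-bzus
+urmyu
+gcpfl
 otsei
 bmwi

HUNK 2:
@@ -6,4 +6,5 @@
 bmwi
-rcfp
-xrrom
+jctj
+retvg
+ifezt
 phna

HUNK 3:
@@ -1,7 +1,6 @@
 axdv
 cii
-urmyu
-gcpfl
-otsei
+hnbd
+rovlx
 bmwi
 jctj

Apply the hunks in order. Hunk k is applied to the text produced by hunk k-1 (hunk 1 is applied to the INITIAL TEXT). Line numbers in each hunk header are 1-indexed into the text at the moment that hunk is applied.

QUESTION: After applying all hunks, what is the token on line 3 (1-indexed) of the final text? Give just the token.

Answer: hnbd

Derivation:
Hunk 1: at line 1 remove [wkxh,rvr,bzus] add [urmyu,gcpfl] -> 10 lines: axdv cii urmyu gcpfl otsei bmwi rcfp xrrom phna muycj
Hunk 2: at line 6 remove [rcfp,xrrom] add [jctj,retvg,ifezt] -> 11 lines: axdv cii urmyu gcpfl otsei bmwi jctj retvg ifezt phna muycj
Hunk 3: at line 1 remove [urmyu,gcpfl,otsei] add [hnbd,rovlx] -> 10 lines: axdv cii hnbd rovlx bmwi jctj retvg ifezt phna muycj
Final line 3: hnbd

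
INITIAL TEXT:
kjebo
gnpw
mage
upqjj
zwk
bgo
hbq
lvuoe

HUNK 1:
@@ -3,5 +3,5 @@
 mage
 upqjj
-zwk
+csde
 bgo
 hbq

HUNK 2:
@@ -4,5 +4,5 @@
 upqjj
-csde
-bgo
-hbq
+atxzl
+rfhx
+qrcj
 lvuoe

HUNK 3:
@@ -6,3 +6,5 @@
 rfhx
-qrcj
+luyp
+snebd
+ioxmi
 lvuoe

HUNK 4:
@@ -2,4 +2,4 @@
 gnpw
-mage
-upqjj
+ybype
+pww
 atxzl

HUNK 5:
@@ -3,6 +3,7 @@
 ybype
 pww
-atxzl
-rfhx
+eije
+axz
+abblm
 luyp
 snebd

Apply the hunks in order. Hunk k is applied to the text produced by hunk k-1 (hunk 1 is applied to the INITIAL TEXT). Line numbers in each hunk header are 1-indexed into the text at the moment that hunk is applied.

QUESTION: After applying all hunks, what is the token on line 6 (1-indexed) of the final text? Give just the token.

Answer: axz

Derivation:
Hunk 1: at line 3 remove [zwk] add [csde] -> 8 lines: kjebo gnpw mage upqjj csde bgo hbq lvuoe
Hunk 2: at line 4 remove [csde,bgo,hbq] add [atxzl,rfhx,qrcj] -> 8 lines: kjebo gnpw mage upqjj atxzl rfhx qrcj lvuoe
Hunk 3: at line 6 remove [qrcj] add [luyp,snebd,ioxmi] -> 10 lines: kjebo gnpw mage upqjj atxzl rfhx luyp snebd ioxmi lvuoe
Hunk 4: at line 2 remove [mage,upqjj] add [ybype,pww] -> 10 lines: kjebo gnpw ybype pww atxzl rfhx luyp snebd ioxmi lvuoe
Hunk 5: at line 3 remove [atxzl,rfhx] add [eije,axz,abblm] -> 11 lines: kjebo gnpw ybype pww eije axz abblm luyp snebd ioxmi lvuoe
Final line 6: axz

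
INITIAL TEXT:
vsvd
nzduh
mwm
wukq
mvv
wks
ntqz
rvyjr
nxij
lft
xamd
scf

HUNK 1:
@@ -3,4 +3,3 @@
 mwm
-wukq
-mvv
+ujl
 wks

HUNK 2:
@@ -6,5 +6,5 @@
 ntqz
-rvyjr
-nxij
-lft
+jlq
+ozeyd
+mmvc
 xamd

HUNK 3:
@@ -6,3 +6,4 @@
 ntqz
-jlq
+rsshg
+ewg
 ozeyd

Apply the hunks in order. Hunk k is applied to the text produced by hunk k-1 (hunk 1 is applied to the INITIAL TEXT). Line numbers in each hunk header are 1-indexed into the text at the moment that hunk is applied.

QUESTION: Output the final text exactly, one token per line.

Answer: vsvd
nzduh
mwm
ujl
wks
ntqz
rsshg
ewg
ozeyd
mmvc
xamd
scf

Derivation:
Hunk 1: at line 3 remove [wukq,mvv] add [ujl] -> 11 lines: vsvd nzduh mwm ujl wks ntqz rvyjr nxij lft xamd scf
Hunk 2: at line 6 remove [rvyjr,nxij,lft] add [jlq,ozeyd,mmvc] -> 11 lines: vsvd nzduh mwm ujl wks ntqz jlq ozeyd mmvc xamd scf
Hunk 3: at line 6 remove [jlq] add [rsshg,ewg] -> 12 lines: vsvd nzduh mwm ujl wks ntqz rsshg ewg ozeyd mmvc xamd scf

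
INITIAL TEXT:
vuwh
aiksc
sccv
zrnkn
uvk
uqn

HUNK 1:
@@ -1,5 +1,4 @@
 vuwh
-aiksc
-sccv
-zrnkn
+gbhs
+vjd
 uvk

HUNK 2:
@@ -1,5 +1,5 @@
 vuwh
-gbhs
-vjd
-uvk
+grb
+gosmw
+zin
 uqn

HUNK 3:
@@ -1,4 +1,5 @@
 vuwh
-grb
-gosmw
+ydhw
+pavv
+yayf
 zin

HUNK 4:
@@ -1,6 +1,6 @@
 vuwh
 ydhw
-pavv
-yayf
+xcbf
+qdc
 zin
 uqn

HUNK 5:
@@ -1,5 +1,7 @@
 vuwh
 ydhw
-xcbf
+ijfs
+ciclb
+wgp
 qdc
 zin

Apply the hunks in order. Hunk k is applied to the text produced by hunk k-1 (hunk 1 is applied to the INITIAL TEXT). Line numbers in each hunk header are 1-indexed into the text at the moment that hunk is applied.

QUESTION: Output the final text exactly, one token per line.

Answer: vuwh
ydhw
ijfs
ciclb
wgp
qdc
zin
uqn

Derivation:
Hunk 1: at line 1 remove [aiksc,sccv,zrnkn] add [gbhs,vjd] -> 5 lines: vuwh gbhs vjd uvk uqn
Hunk 2: at line 1 remove [gbhs,vjd,uvk] add [grb,gosmw,zin] -> 5 lines: vuwh grb gosmw zin uqn
Hunk 3: at line 1 remove [grb,gosmw] add [ydhw,pavv,yayf] -> 6 lines: vuwh ydhw pavv yayf zin uqn
Hunk 4: at line 1 remove [pavv,yayf] add [xcbf,qdc] -> 6 lines: vuwh ydhw xcbf qdc zin uqn
Hunk 5: at line 1 remove [xcbf] add [ijfs,ciclb,wgp] -> 8 lines: vuwh ydhw ijfs ciclb wgp qdc zin uqn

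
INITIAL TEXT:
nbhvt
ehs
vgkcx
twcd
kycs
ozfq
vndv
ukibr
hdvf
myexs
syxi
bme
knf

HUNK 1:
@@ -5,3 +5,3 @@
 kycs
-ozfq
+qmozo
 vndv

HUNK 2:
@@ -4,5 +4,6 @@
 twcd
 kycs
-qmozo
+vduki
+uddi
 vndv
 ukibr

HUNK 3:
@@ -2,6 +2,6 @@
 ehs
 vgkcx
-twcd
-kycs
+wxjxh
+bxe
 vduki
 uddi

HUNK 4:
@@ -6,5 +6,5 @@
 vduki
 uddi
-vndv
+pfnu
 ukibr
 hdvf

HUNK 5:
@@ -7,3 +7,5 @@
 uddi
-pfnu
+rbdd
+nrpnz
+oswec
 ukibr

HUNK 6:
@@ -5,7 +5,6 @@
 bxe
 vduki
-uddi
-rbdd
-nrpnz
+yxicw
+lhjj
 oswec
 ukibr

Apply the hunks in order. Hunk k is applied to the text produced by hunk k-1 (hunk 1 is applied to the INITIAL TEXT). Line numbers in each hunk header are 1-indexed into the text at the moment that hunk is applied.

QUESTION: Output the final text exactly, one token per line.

Answer: nbhvt
ehs
vgkcx
wxjxh
bxe
vduki
yxicw
lhjj
oswec
ukibr
hdvf
myexs
syxi
bme
knf

Derivation:
Hunk 1: at line 5 remove [ozfq] add [qmozo] -> 13 lines: nbhvt ehs vgkcx twcd kycs qmozo vndv ukibr hdvf myexs syxi bme knf
Hunk 2: at line 4 remove [qmozo] add [vduki,uddi] -> 14 lines: nbhvt ehs vgkcx twcd kycs vduki uddi vndv ukibr hdvf myexs syxi bme knf
Hunk 3: at line 2 remove [twcd,kycs] add [wxjxh,bxe] -> 14 lines: nbhvt ehs vgkcx wxjxh bxe vduki uddi vndv ukibr hdvf myexs syxi bme knf
Hunk 4: at line 6 remove [vndv] add [pfnu] -> 14 lines: nbhvt ehs vgkcx wxjxh bxe vduki uddi pfnu ukibr hdvf myexs syxi bme knf
Hunk 5: at line 7 remove [pfnu] add [rbdd,nrpnz,oswec] -> 16 lines: nbhvt ehs vgkcx wxjxh bxe vduki uddi rbdd nrpnz oswec ukibr hdvf myexs syxi bme knf
Hunk 6: at line 5 remove [uddi,rbdd,nrpnz] add [yxicw,lhjj] -> 15 lines: nbhvt ehs vgkcx wxjxh bxe vduki yxicw lhjj oswec ukibr hdvf myexs syxi bme knf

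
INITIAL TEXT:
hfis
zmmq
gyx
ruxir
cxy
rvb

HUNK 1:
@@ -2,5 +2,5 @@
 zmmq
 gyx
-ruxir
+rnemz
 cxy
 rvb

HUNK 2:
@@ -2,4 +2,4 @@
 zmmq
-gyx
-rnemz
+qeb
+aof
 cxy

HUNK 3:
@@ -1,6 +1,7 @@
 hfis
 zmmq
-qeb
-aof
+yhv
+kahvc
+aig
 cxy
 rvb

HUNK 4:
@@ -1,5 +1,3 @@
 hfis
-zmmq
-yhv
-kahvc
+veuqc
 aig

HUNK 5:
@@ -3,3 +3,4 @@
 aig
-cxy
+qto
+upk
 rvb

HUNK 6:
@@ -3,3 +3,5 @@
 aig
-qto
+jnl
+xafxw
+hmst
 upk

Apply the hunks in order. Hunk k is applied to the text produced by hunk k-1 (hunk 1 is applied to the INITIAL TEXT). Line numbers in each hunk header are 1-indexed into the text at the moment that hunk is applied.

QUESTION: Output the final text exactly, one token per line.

Hunk 1: at line 2 remove [ruxir] add [rnemz] -> 6 lines: hfis zmmq gyx rnemz cxy rvb
Hunk 2: at line 2 remove [gyx,rnemz] add [qeb,aof] -> 6 lines: hfis zmmq qeb aof cxy rvb
Hunk 3: at line 1 remove [qeb,aof] add [yhv,kahvc,aig] -> 7 lines: hfis zmmq yhv kahvc aig cxy rvb
Hunk 4: at line 1 remove [zmmq,yhv,kahvc] add [veuqc] -> 5 lines: hfis veuqc aig cxy rvb
Hunk 5: at line 3 remove [cxy] add [qto,upk] -> 6 lines: hfis veuqc aig qto upk rvb
Hunk 6: at line 3 remove [qto] add [jnl,xafxw,hmst] -> 8 lines: hfis veuqc aig jnl xafxw hmst upk rvb

Answer: hfis
veuqc
aig
jnl
xafxw
hmst
upk
rvb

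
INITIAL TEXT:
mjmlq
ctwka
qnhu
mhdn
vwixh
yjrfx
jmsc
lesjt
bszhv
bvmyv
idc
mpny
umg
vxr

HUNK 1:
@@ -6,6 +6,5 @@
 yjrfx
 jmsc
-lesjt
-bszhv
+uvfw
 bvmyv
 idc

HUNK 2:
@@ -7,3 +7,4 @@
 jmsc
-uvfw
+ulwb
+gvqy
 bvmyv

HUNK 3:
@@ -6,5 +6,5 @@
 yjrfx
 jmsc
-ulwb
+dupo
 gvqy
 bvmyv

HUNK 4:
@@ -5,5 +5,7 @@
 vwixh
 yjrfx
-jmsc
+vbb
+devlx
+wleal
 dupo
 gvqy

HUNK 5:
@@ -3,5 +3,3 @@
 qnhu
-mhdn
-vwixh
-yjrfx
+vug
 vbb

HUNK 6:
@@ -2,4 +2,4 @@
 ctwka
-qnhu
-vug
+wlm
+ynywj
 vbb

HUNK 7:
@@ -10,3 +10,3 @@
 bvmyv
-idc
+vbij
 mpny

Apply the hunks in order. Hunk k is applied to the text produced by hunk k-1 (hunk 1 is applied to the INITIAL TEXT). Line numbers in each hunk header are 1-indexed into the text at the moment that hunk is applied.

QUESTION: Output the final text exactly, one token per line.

Answer: mjmlq
ctwka
wlm
ynywj
vbb
devlx
wleal
dupo
gvqy
bvmyv
vbij
mpny
umg
vxr

Derivation:
Hunk 1: at line 6 remove [lesjt,bszhv] add [uvfw] -> 13 lines: mjmlq ctwka qnhu mhdn vwixh yjrfx jmsc uvfw bvmyv idc mpny umg vxr
Hunk 2: at line 7 remove [uvfw] add [ulwb,gvqy] -> 14 lines: mjmlq ctwka qnhu mhdn vwixh yjrfx jmsc ulwb gvqy bvmyv idc mpny umg vxr
Hunk 3: at line 6 remove [ulwb] add [dupo] -> 14 lines: mjmlq ctwka qnhu mhdn vwixh yjrfx jmsc dupo gvqy bvmyv idc mpny umg vxr
Hunk 4: at line 5 remove [jmsc] add [vbb,devlx,wleal] -> 16 lines: mjmlq ctwka qnhu mhdn vwixh yjrfx vbb devlx wleal dupo gvqy bvmyv idc mpny umg vxr
Hunk 5: at line 3 remove [mhdn,vwixh,yjrfx] add [vug] -> 14 lines: mjmlq ctwka qnhu vug vbb devlx wleal dupo gvqy bvmyv idc mpny umg vxr
Hunk 6: at line 2 remove [qnhu,vug] add [wlm,ynywj] -> 14 lines: mjmlq ctwka wlm ynywj vbb devlx wleal dupo gvqy bvmyv idc mpny umg vxr
Hunk 7: at line 10 remove [idc] add [vbij] -> 14 lines: mjmlq ctwka wlm ynywj vbb devlx wleal dupo gvqy bvmyv vbij mpny umg vxr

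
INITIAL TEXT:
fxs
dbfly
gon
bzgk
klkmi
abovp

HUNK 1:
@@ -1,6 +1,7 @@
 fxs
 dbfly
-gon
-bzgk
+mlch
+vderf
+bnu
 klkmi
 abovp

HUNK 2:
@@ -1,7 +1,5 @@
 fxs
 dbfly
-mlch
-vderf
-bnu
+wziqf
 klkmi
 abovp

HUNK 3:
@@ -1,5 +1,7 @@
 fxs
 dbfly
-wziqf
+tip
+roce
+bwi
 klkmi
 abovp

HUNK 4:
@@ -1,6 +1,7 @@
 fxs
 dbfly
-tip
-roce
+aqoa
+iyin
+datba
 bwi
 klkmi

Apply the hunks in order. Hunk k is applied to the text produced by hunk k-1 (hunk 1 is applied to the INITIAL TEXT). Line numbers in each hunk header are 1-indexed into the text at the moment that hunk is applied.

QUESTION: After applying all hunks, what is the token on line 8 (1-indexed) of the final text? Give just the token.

Hunk 1: at line 1 remove [gon,bzgk] add [mlch,vderf,bnu] -> 7 lines: fxs dbfly mlch vderf bnu klkmi abovp
Hunk 2: at line 1 remove [mlch,vderf,bnu] add [wziqf] -> 5 lines: fxs dbfly wziqf klkmi abovp
Hunk 3: at line 1 remove [wziqf] add [tip,roce,bwi] -> 7 lines: fxs dbfly tip roce bwi klkmi abovp
Hunk 4: at line 1 remove [tip,roce] add [aqoa,iyin,datba] -> 8 lines: fxs dbfly aqoa iyin datba bwi klkmi abovp
Final line 8: abovp

Answer: abovp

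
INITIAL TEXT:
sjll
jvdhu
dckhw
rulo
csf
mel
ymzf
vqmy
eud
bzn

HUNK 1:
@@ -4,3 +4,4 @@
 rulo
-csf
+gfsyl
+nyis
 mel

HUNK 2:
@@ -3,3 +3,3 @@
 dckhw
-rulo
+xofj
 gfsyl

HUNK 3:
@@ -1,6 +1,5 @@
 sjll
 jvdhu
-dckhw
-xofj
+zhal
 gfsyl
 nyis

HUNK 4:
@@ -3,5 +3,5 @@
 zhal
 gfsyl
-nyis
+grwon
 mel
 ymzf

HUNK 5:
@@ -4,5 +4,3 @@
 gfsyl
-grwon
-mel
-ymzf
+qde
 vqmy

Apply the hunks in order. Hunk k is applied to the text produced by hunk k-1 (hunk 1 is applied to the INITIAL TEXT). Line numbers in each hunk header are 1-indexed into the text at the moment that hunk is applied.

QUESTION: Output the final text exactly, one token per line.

Answer: sjll
jvdhu
zhal
gfsyl
qde
vqmy
eud
bzn

Derivation:
Hunk 1: at line 4 remove [csf] add [gfsyl,nyis] -> 11 lines: sjll jvdhu dckhw rulo gfsyl nyis mel ymzf vqmy eud bzn
Hunk 2: at line 3 remove [rulo] add [xofj] -> 11 lines: sjll jvdhu dckhw xofj gfsyl nyis mel ymzf vqmy eud bzn
Hunk 3: at line 1 remove [dckhw,xofj] add [zhal] -> 10 lines: sjll jvdhu zhal gfsyl nyis mel ymzf vqmy eud bzn
Hunk 4: at line 3 remove [nyis] add [grwon] -> 10 lines: sjll jvdhu zhal gfsyl grwon mel ymzf vqmy eud bzn
Hunk 5: at line 4 remove [grwon,mel,ymzf] add [qde] -> 8 lines: sjll jvdhu zhal gfsyl qde vqmy eud bzn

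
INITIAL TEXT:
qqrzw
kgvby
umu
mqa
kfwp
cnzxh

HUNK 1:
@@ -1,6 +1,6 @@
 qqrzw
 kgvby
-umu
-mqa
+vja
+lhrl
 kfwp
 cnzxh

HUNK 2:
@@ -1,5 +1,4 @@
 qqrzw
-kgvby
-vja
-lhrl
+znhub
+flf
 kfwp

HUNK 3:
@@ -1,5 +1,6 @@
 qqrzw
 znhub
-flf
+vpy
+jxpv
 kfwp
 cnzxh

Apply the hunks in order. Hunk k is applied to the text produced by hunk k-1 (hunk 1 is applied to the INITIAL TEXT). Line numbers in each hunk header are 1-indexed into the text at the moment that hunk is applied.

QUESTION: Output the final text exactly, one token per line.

Answer: qqrzw
znhub
vpy
jxpv
kfwp
cnzxh

Derivation:
Hunk 1: at line 1 remove [umu,mqa] add [vja,lhrl] -> 6 lines: qqrzw kgvby vja lhrl kfwp cnzxh
Hunk 2: at line 1 remove [kgvby,vja,lhrl] add [znhub,flf] -> 5 lines: qqrzw znhub flf kfwp cnzxh
Hunk 3: at line 1 remove [flf] add [vpy,jxpv] -> 6 lines: qqrzw znhub vpy jxpv kfwp cnzxh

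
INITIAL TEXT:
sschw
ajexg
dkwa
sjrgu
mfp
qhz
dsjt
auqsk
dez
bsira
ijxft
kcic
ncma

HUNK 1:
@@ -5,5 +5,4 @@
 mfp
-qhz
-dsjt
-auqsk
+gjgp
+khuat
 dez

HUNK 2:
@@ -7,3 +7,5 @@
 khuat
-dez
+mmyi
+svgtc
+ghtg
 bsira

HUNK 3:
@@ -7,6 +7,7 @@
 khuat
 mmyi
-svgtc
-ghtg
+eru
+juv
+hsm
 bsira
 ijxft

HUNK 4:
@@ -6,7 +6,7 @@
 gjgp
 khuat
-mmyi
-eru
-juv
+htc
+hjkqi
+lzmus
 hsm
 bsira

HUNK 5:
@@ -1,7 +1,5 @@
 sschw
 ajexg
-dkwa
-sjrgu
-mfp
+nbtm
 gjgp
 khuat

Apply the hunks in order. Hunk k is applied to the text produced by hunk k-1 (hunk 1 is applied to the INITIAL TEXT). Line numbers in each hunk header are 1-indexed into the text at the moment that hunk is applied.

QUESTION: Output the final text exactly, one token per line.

Hunk 1: at line 5 remove [qhz,dsjt,auqsk] add [gjgp,khuat] -> 12 lines: sschw ajexg dkwa sjrgu mfp gjgp khuat dez bsira ijxft kcic ncma
Hunk 2: at line 7 remove [dez] add [mmyi,svgtc,ghtg] -> 14 lines: sschw ajexg dkwa sjrgu mfp gjgp khuat mmyi svgtc ghtg bsira ijxft kcic ncma
Hunk 3: at line 7 remove [svgtc,ghtg] add [eru,juv,hsm] -> 15 lines: sschw ajexg dkwa sjrgu mfp gjgp khuat mmyi eru juv hsm bsira ijxft kcic ncma
Hunk 4: at line 6 remove [mmyi,eru,juv] add [htc,hjkqi,lzmus] -> 15 lines: sschw ajexg dkwa sjrgu mfp gjgp khuat htc hjkqi lzmus hsm bsira ijxft kcic ncma
Hunk 5: at line 1 remove [dkwa,sjrgu,mfp] add [nbtm] -> 13 lines: sschw ajexg nbtm gjgp khuat htc hjkqi lzmus hsm bsira ijxft kcic ncma

Answer: sschw
ajexg
nbtm
gjgp
khuat
htc
hjkqi
lzmus
hsm
bsira
ijxft
kcic
ncma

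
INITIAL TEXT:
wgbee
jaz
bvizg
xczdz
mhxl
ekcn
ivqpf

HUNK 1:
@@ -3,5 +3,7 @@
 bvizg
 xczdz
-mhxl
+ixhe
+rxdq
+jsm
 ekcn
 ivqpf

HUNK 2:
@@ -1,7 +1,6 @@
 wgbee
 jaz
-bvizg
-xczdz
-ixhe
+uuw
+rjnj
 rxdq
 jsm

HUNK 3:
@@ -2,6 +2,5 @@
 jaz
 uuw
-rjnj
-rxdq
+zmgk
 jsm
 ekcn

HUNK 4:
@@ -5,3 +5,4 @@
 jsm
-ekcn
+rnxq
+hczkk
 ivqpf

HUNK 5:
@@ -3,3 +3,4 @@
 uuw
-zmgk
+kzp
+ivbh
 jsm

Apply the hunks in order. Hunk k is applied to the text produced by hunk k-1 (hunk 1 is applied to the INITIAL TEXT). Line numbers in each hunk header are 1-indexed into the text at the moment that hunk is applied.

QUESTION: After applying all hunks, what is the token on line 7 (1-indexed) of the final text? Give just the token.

Hunk 1: at line 3 remove [mhxl] add [ixhe,rxdq,jsm] -> 9 lines: wgbee jaz bvizg xczdz ixhe rxdq jsm ekcn ivqpf
Hunk 2: at line 1 remove [bvizg,xczdz,ixhe] add [uuw,rjnj] -> 8 lines: wgbee jaz uuw rjnj rxdq jsm ekcn ivqpf
Hunk 3: at line 2 remove [rjnj,rxdq] add [zmgk] -> 7 lines: wgbee jaz uuw zmgk jsm ekcn ivqpf
Hunk 4: at line 5 remove [ekcn] add [rnxq,hczkk] -> 8 lines: wgbee jaz uuw zmgk jsm rnxq hczkk ivqpf
Hunk 5: at line 3 remove [zmgk] add [kzp,ivbh] -> 9 lines: wgbee jaz uuw kzp ivbh jsm rnxq hczkk ivqpf
Final line 7: rnxq

Answer: rnxq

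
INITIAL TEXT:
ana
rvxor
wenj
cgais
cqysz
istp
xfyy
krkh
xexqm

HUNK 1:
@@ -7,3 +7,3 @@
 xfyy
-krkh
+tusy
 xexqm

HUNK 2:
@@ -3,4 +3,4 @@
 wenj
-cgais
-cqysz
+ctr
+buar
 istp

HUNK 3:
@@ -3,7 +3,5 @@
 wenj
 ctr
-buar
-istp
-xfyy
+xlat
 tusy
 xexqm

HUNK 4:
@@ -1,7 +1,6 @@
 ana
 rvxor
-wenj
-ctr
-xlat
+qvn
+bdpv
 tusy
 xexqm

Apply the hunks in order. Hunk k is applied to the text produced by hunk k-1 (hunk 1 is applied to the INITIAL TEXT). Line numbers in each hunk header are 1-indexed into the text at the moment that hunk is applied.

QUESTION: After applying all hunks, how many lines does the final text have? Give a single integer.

Answer: 6

Derivation:
Hunk 1: at line 7 remove [krkh] add [tusy] -> 9 lines: ana rvxor wenj cgais cqysz istp xfyy tusy xexqm
Hunk 2: at line 3 remove [cgais,cqysz] add [ctr,buar] -> 9 lines: ana rvxor wenj ctr buar istp xfyy tusy xexqm
Hunk 3: at line 3 remove [buar,istp,xfyy] add [xlat] -> 7 lines: ana rvxor wenj ctr xlat tusy xexqm
Hunk 4: at line 1 remove [wenj,ctr,xlat] add [qvn,bdpv] -> 6 lines: ana rvxor qvn bdpv tusy xexqm
Final line count: 6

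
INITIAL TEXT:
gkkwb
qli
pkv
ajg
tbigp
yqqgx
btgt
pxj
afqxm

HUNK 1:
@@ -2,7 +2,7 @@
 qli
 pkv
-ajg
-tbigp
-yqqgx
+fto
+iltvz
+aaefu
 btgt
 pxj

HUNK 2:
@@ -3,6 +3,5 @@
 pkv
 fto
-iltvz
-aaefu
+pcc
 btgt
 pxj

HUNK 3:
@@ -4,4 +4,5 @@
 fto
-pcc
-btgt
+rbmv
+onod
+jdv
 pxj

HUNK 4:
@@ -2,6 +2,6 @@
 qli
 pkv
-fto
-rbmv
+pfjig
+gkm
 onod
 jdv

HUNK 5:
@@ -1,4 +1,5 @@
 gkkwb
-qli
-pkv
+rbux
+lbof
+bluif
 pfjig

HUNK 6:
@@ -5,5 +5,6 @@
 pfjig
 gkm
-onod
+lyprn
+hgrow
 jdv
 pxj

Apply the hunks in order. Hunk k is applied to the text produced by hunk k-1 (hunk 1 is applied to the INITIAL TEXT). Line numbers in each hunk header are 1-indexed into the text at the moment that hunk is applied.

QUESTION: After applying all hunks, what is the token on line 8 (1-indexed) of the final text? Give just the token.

Hunk 1: at line 2 remove [ajg,tbigp,yqqgx] add [fto,iltvz,aaefu] -> 9 lines: gkkwb qli pkv fto iltvz aaefu btgt pxj afqxm
Hunk 2: at line 3 remove [iltvz,aaefu] add [pcc] -> 8 lines: gkkwb qli pkv fto pcc btgt pxj afqxm
Hunk 3: at line 4 remove [pcc,btgt] add [rbmv,onod,jdv] -> 9 lines: gkkwb qli pkv fto rbmv onod jdv pxj afqxm
Hunk 4: at line 2 remove [fto,rbmv] add [pfjig,gkm] -> 9 lines: gkkwb qli pkv pfjig gkm onod jdv pxj afqxm
Hunk 5: at line 1 remove [qli,pkv] add [rbux,lbof,bluif] -> 10 lines: gkkwb rbux lbof bluif pfjig gkm onod jdv pxj afqxm
Hunk 6: at line 5 remove [onod] add [lyprn,hgrow] -> 11 lines: gkkwb rbux lbof bluif pfjig gkm lyprn hgrow jdv pxj afqxm
Final line 8: hgrow

Answer: hgrow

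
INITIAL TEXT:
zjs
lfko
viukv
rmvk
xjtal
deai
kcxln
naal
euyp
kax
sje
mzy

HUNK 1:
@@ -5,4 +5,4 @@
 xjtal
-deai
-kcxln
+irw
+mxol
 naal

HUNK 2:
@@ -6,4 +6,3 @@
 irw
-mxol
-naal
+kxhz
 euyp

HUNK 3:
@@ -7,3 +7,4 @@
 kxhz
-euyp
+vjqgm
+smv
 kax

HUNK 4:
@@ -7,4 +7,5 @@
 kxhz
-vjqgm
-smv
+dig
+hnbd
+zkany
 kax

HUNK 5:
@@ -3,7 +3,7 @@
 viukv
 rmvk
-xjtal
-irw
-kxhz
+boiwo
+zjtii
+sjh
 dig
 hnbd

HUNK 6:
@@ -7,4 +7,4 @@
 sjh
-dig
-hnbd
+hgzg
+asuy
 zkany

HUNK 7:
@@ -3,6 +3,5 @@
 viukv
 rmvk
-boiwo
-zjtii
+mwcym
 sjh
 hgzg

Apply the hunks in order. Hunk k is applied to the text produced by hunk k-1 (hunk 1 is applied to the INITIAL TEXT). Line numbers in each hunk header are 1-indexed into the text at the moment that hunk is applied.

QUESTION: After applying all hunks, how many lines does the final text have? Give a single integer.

Answer: 12

Derivation:
Hunk 1: at line 5 remove [deai,kcxln] add [irw,mxol] -> 12 lines: zjs lfko viukv rmvk xjtal irw mxol naal euyp kax sje mzy
Hunk 2: at line 6 remove [mxol,naal] add [kxhz] -> 11 lines: zjs lfko viukv rmvk xjtal irw kxhz euyp kax sje mzy
Hunk 3: at line 7 remove [euyp] add [vjqgm,smv] -> 12 lines: zjs lfko viukv rmvk xjtal irw kxhz vjqgm smv kax sje mzy
Hunk 4: at line 7 remove [vjqgm,smv] add [dig,hnbd,zkany] -> 13 lines: zjs lfko viukv rmvk xjtal irw kxhz dig hnbd zkany kax sje mzy
Hunk 5: at line 3 remove [xjtal,irw,kxhz] add [boiwo,zjtii,sjh] -> 13 lines: zjs lfko viukv rmvk boiwo zjtii sjh dig hnbd zkany kax sje mzy
Hunk 6: at line 7 remove [dig,hnbd] add [hgzg,asuy] -> 13 lines: zjs lfko viukv rmvk boiwo zjtii sjh hgzg asuy zkany kax sje mzy
Hunk 7: at line 3 remove [boiwo,zjtii] add [mwcym] -> 12 lines: zjs lfko viukv rmvk mwcym sjh hgzg asuy zkany kax sje mzy
Final line count: 12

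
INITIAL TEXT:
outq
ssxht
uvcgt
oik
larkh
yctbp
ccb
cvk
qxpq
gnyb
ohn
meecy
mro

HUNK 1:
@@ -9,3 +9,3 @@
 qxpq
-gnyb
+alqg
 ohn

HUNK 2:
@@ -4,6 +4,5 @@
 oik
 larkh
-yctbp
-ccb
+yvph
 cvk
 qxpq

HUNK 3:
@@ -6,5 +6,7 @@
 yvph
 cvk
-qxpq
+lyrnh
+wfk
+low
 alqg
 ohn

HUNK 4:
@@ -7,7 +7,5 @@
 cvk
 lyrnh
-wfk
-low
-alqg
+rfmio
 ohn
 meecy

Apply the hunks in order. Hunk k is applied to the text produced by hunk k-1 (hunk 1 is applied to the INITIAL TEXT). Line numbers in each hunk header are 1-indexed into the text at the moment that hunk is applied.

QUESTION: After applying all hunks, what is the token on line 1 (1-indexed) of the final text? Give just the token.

Hunk 1: at line 9 remove [gnyb] add [alqg] -> 13 lines: outq ssxht uvcgt oik larkh yctbp ccb cvk qxpq alqg ohn meecy mro
Hunk 2: at line 4 remove [yctbp,ccb] add [yvph] -> 12 lines: outq ssxht uvcgt oik larkh yvph cvk qxpq alqg ohn meecy mro
Hunk 3: at line 6 remove [qxpq] add [lyrnh,wfk,low] -> 14 lines: outq ssxht uvcgt oik larkh yvph cvk lyrnh wfk low alqg ohn meecy mro
Hunk 4: at line 7 remove [wfk,low,alqg] add [rfmio] -> 12 lines: outq ssxht uvcgt oik larkh yvph cvk lyrnh rfmio ohn meecy mro
Final line 1: outq

Answer: outq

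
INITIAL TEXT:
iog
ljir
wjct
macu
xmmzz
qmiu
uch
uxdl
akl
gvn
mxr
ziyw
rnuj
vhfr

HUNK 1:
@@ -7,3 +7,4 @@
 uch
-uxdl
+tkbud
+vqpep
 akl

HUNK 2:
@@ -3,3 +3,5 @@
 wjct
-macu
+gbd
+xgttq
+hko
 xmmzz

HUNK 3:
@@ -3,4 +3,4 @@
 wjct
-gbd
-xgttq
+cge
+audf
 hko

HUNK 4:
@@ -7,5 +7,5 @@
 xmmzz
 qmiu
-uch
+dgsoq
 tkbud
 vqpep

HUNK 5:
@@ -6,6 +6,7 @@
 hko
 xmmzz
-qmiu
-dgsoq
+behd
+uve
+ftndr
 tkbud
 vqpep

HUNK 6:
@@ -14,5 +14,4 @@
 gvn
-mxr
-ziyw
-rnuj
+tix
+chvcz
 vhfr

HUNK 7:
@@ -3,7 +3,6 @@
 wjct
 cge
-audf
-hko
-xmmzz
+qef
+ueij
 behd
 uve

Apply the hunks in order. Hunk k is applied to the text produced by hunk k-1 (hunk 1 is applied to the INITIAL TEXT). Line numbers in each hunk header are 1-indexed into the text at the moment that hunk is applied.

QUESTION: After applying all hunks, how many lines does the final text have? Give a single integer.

Hunk 1: at line 7 remove [uxdl] add [tkbud,vqpep] -> 15 lines: iog ljir wjct macu xmmzz qmiu uch tkbud vqpep akl gvn mxr ziyw rnuj vhfr
Hunk 2: at line 3 remove [macu] add [gbd,xgttq,hko] -> 17 lines: iog ljir wjct gbd xgttq hko xmmzz qmiu uch tkbud vqpep akl gvn mxr ziyw rnuj vhfr
Hunk 3: at line 3 remove [gbd,xgttq] add [cge,audf] -> 17 lines: iog ljir wjct cge audf hko xmmzz qmiu uch tkbud vqpep akl gvn mxr ziyw rnuj vhfr
Hunk 4: at line 7 remove [uch] add [dgsoq] -> 17 lines: iog ljir wjct cge audf hko xmmzz qmiu dgsoq tkbud vqpep akl gvn mxr ziyw rnuj vhfr
Hunk 5: at line 6 remove [qmiu,dgsoq] add [behd,uve,ftndr] -> 18 lines: iog ljir wjct cge audf hko xmmzz behd uve ftndr tkbud vqpep akl gvn mxr ziyw rnuj vhfr
Hunk 6: at line 14 remove [mxr,ziyw,rnuj] add [tix,chvcz] -> 17 lines: iog ljir wjct cge audf hko xmmzz behd uve ftndr tkbud vqpep akl gvn tix chvcz vhfr
Hunk 7: at line 3 remove [audf,hko,xmmzz] add [qef,ueij] -> 16 lines: iog ljir wjct cge qef ueij behd uve ftndr tkbud vqpep akl gvn tix chvcz vhfr
Final line count: 16

Answer: 16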